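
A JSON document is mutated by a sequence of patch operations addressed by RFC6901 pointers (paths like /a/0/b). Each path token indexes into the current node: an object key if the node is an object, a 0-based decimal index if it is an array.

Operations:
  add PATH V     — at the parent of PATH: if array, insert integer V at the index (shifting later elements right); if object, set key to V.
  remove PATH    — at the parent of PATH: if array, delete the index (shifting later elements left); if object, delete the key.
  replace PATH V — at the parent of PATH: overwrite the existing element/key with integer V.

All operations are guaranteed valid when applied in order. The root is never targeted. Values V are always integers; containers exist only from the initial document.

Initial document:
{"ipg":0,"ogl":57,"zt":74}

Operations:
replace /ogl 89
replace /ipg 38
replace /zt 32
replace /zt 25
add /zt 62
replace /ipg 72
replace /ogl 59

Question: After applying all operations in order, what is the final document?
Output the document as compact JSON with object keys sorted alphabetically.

Answer: {"ipg":72,"ogl":59,"zt":62}

Derivation:
After op 1 (replace /ogl 89): {"ipg":0,"ogl":89,"zt":74}
After op 2 (replace /ipg 38): {"ipg":38,"ogl":89,"zt":74}
After op 3 (replace /zt 32): {"ipg":38,"ogl":89,"zt":32}
After op 4 (replace /zt 25): {"ipg":38,"ogl":89,"zt":25}
After op 5 (add /zt 62): {"ipg":38,"ogl":89,"zt":62}
After op 6 (replace /ipg 72): {"ipg":72,"ogl":89,"zt":62}
After op 7 (replace /ogl 59): {"ipg":72,"ogl":59,"zt":62}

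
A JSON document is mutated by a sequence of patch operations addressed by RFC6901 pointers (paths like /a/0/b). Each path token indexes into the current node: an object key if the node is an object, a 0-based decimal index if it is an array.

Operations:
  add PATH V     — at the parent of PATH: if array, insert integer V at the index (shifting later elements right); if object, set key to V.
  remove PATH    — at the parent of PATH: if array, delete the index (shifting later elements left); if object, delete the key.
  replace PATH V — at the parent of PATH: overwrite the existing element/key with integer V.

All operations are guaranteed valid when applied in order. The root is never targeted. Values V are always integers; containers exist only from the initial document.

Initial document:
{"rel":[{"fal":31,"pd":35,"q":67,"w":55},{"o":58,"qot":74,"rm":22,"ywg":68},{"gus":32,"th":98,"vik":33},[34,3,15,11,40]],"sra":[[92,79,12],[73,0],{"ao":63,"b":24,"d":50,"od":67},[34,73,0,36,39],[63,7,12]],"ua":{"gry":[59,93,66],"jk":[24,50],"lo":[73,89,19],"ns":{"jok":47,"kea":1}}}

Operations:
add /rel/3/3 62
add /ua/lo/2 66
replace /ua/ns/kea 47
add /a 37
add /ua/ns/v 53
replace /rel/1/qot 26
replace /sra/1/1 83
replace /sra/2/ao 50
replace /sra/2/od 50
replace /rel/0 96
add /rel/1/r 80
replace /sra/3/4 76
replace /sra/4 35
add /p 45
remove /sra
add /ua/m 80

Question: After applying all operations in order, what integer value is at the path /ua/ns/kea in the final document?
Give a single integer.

After op 1 (add /rel/3/3 62): {"rel":[{"fal":31,"pd":35,"q":67,"w":55},{"o":58,"qot":74,"rm":22,"ywg":68},{"gus":32,"th":98,"vik":33},[34,3,15,62,11,40]],"sra":[[92,79,12],[73,0],{"ao":63,"b":24,"d":50,"od":67},[34,73,0,36,39],[63,7,12]],"ua":{"gry":[59,93,66],"jk":[24,50],"lo":[73,89,19],"ns":{"jok":47,"kea":1}}}
After op 2 (add /ua/lo/2 66): {"rel":[{"fal":31,"pd":35,"q":67,"w":55},{"o":58,"qot":74,"rm":22,"ywg":68},{"gus":32,"th":98,"vik":33},[34,3,15,62,11,40]],"sra":[[92,79,12],[73,0],{"ao":63,"b":24,"d":50,"od":67},[34,73,0,36,39],[63,7,12]],"ua":{"gry":[59,93,66],"jk":[24,50],"lo":[73,89,66,19],"ns":{"jok":47,"kea":1}}}
After op 3 (replace /ua/ns/kea 47): {"rel":[{"fal":31,"pd":35,"q":67,"w":55},{"o":58,"qot":74,"rm":22,"ywg":68},{"gus":32,"th":98,"vik":33},[34,3,15,62,11,40]],"sra":[[92,79,12],[73,0],{"ao":63,"b":24,"d":50,"od":67},[34,73,0,36,39],[63,7,12]],"ua":{"gry":[59,93,66],"jk":[24,50],"lo":[73,89,66,19],"ns":{"jok":47,"kea":47}}}
After op 4 (add /a 37): {"a":37,"rel":[{"fal":31,"pd":35,"q":67,"w":55},{"o":58,"qot":74,"rm":22,"ywg":68},{"gus":32,"th":98,"vik":33},[34,3,15,62,11,40]],"sra":[[92,79,12],[73,0],{"ao":63,"b":24,"d":50,"od":67},[34,73,0,36,39],[63,7,12]],"ua":{"gry":[59,93,66],"jk":[24,50],"lo":[73,89,66,19],"ns":{"jok":47,"kea":47}}}
After op 5 (add /ua/ns/v 53): {"a":37,"rel":[{"fal":31,"pd":35,"q":67,"w":55},{"o":58,"qot":74,"rm":22,"ywg":68},{"gus":32,"th":98,"vik":33},[34,3,15,62,11,40]],"sra":[[92,79,12],[73,0],{"ao":63,"b":24,"d":50,"od":67},[34,73,0,36,39],[63,7,12]],"ua":{"gry":[59,93,66],"jk":[24,50],"lo":[73,89,66,19],"ns":{"jok":47,"kea":47,"v":53}}}
After op 6 (replace /rel/1/qot 26): {"a":37,"rel":[{"fal":31,"pd":35,"q":67,"w":55},{"o":58,"qot":26,"rm":22,"ywg":68},{"gus":32,"th":98,"vik":33},[34,3,15,62,11,40]],"sra":[[92,79,12],[73,0],{"ao":63,"b":24,"d":50,"od":67},[34,73,0,36,39],[63,7,12]],"ua":{"gry":[59,93,66],"jk":[24,50],"lo":[73,89,66,19],"ns":{"jok":47,"kea":47,"v":53}}}
After op 7 (replace /sra/1/1 83): {"a":37,"rel":[{"fal":31,"pd":35,"q":67,"w":55},{"o":58,"qot":26,"rm":22,"ywg":68},{"gus":32,"th":98,"vik":33},[34,3,15,62,11,40]],"sra":[[92,79,12],[73,83],{"ao":63,"b":24,"d":50,"od":67},[34,73,0,36,39],[63,7,12]],"ua":{"gry":[59,93,66],"jk":[24,50],"lo":[73,89,66,19],"ns":{"jok":47,"kea":47,"v":53}}}
After op 8 (replace /sra/2/ao 50): {"a":37,"rel":[{"fal":31,"pd":35,"q":67,"w":55},{"o":58,"qot":26,"rm":22,"ywg":68},{"gus":32,"th":98,"vik":33},[34,3,15,62,11,40]],"sra":[[92,79,12],[73,83],{"ao":50,"b":24,"d":50,"od":67},[34,73,0,36,39],[63,7,12]],"ua":{"gry":[59,93,66],"jk":[24,50],"lo":[73,89,66,19],"ns":{"jok":47,"kea":47,"v":53}}}
After op 9 (replace /sra/2/od 50): {"a":37,"rel":[{"fal":31,"pd":35,"q":67,"w":55},{"o":58,"qot":26,"rm":22,"ywg":68},{"gus":32,"th":98,"vik":33},[34,3,15,62,11,40]],"sra":[[92,79,12],[73,83],{"ao":50,"b":24,"d":50,"od":50},[34,73,0,36,39],[63,7,12]],"ua":{"gry":[59,93,66],"jk":[24,50],"lo":[73,89,66,19],"ns":{"jok":47,"kea":47,"v":53}}}
After op 10 (replace /rel/0 96): {"a":37,"rel":[96,{"o":58,"qot":26,"rm":22,"ywg":68},{"gus":32,"th":98,"vik":33},[34,3,15,62,11,40]],"sra":[[92,79,12],[73,83],{"ao":50,"b":24,"d":50,"od":50},[34,73,0,36,39],[63,7,12]],"ua":{"gry":[59,93,66],"jk":[24,50],"lo":[73,89,66,19],"ns":{"jok":47,"kea":47,"v":53}}}
After op 11 (add /rel/1/r 80): {"a":37,"rel":[96,{"o":58,"qot":26,"r":80,"rm":22,"ywg":68},{"gus":32,"th":98,"vik":33},[34,3,15,62,11,40]],"sra":[[92,79,12],[73,83],{"ao":50,"b":24,"d":50,"od":50},[34,73,0,36,39],[63,7,12]],"ua":{"gry":[59,93,66],"jk":[24,50],"lo":[73,89,66,19],"ns":{"jok":47,"kea":47,"v":53}}}
After op 12 (replace /sra/3/4 76): {"a":37,"rel":[96,{"o":58,"qot":26,"r":80,"rm":22,"ywg":68},{"gus":32,"th":98,"vik":33},[34,3,15,62,11,40]],"sra":[[92,79,12],[73,83],{"ao":50,"b":24,"d":50,"od":50},[34,73,0,36,76],[63,7,12]],"ua":{"gry":[59,93,66],"jk":[24,50],"lo":[73,89,66,19],"ns":{"jok":47,"kea":47,"v":53}}}
After op 13 (replace /sra/4 35): {"a":37,"rel":[96,{"o":58,"qot":26,"r":80,"rm":22,"ywg":68},{"gus":32,"th":98,"vik":33},[34,3,15,62,11,40]],"sra":[[92,79,12],[73,83],{"ao":50,"b":24,"d":50,"od":50},[34,73,0,36,76],35],"ua":{"gry":[59,93,66],"jk":[24,50],"lo":[73,89,66,19],"ns":{"jok":47,"kea":47,"v":53}}}
After op 14 (add /p 45): {"a":37,"p":45,"rel":[96,{"o":58,"qot":26,"r":80,"rm":22,"ywg":68},{"gus":32,"th":98,"vik":33},[34,3,15,62,11,40]],"sra":[[92,79,12],[73,83],{"ao":50,"b":24,"d":50,"od":50},[34,73,0,36,76],35],"ua":{"gry":[59,93,66],"jk":[24,50],"lo":[73,89,66,19],"ns":{"jok":47,"kea":47,"v":53}}}
After op 15 (remove /sra): {"a":37,"p":45,"rel":[96,{"o":58,"qot":26,"r":80,"rm":22,"ywg":68},{"gus":32,"th":98,"vik":33},[34,3,15,62,11,40]],"ua":{"gry":[59,93,66],"jk":[24,50],"lo":[73,89,66,19],"ns":{"jok":47,"kea":47,"v":53}}}
After op 16 (add /ua/m 80): {"a":37,"p":45,"rel":[96,{"o":58,"qot":26,"r":80,"rm":22,"ywg":68},{"gus":32,"th":98,"vik":33},[34,3,15,62,11,40]],"ua":{"gry":[59,93,66],"jk":[24,50],"lo":[73,89,66,19],"m":80,"ns":{"jok":47,"kea":47,"v":53}}}
Value at /ua/ns/kea: 47

Answer: 47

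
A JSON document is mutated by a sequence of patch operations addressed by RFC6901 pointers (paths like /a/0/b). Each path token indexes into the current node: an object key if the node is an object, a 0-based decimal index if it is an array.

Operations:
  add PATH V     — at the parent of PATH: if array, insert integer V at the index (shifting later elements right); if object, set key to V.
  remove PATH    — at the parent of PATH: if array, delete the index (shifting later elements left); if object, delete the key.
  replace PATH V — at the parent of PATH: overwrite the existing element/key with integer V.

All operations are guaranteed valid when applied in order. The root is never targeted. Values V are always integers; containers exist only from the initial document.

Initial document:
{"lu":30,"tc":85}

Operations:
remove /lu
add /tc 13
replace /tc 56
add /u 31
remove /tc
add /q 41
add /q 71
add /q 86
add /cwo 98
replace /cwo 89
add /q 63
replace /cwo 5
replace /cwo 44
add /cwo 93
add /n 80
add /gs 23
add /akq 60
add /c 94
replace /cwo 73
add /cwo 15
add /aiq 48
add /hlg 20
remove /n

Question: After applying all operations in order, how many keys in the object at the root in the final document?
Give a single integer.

After op 1 (remove /lu): {"tc":85}
After op 2 (add /tc 13): {"tc":13}
After op 3 (replace /tc 56): {"tc":56}
After op 4 (add /u 31): {"tc":56,"u":31}
After op 5 (remove /tc): {"u":31}
After op 6 (add /q 41): {"q":41,"u":31}
After op 7 (add /q 71): {"q":71,"u":31}
After op 8 (add /q 86): {"q":86,"u":31}
After op 9 (add /cwo 98): {"cwo":98,"q":86,"u":31}
After op 10 (replace /cwo 89): {"cwo":89,"q":86,"u":31}
After op 11 (add /q 63): {"cwo":89,"q":63,"u":31}
After op 12 (replace /cwo 5): {"cwo":5,"q":63,"u":31}
After op 13 (replace /cwo 44): {"cwo":44,"q":63,"u":31}
After op 14 (add /cwo 93): {"cwo":93,"q":63,"u":31}
After op 15 (add /n 80): {"cwo":93,"n":80,"q":63,"u":31}
After op 16 (add /gs 23): {"cwo":93,"gs":23,"n":80,"q":63,"u":31}
After op 17 (add /akq 60): {"akq":60,"cwo":93,"gs":23,"n":80,"q":63,"u":31}
After op 18 (add /c 94): {"akq":60,"c":94,"cwo":93,"gs":23,"n":80,"q":63,"u":31}
After op 19 (replace /cwo 73): {"akq":60,"c":94,"cwo":73,"gs":23,"n":80,"q":63,"u":31}
After op 20 (add /cwo 15): {"akq":60,"c":94,"cwo":15,"gs":23,"n":80,"q":63,"u":31}
After op 21 (add /aiq 48): {"aiq":48,"akq":60,"c":94,"cwo":15,"gs":23,"n":80,"q":63,"u":31}
After op 22 (add /hlg 20): {"aiq":48,"akq":60,"c":94,"cwo":15,"gs":23,"hlg":20,"n":80,"q":63,"u":31}
After op 23 (remove /n): {"aiq":48,"akq":60,"c":94,"cwo":15,"gs":23,"hlg":20,"q":63,"u":31}
Size at the root: 8

Answer: 8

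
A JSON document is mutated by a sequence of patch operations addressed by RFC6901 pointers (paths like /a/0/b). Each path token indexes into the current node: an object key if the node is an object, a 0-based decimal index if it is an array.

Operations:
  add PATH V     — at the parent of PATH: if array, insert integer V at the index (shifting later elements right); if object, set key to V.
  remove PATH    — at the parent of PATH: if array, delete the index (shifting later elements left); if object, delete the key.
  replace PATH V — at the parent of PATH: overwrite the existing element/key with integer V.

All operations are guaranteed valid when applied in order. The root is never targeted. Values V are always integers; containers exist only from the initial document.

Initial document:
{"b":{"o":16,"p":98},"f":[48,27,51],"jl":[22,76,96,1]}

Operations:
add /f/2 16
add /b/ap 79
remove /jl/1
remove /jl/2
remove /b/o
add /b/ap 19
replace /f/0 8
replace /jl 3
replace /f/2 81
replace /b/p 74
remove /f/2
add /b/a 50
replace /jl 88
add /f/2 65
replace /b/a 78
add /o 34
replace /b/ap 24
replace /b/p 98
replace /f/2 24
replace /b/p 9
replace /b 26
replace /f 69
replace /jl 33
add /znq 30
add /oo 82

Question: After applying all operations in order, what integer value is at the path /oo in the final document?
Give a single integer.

Answer: 82

Derivation:
After op 1 (add /f/2 16): {"b":{"o":16,"p":98},"f":[48,27,16,51],"jl":[22,76,96,1]}
After op 2 (add /b/ap 79): {"b":{"ap":79,"o":16,"p":98},"f":[48,27,16,51],"jl":[22,76,96,1]}
After op 3 (remove /jl/1): {"b":{"ap":79,"o":16,"p":98},"f":[48,27,16,51],"jl":[22,96,1]}
After op 4 (remove /jl/2): {"b":{"ap":79,"o":16,"p":98},"f":[48,27,16,51],"jl":[22,96]}
After op 5 (remove /b/o): {"b":{"ap":79,"p":98},"f":[48,27,16,51],"jl":[22,96]}
After op 6 (add /b/ap 19): {"b":{"ap":19,"p":98},"f":[48,27,16,51],"jl":[22,96]}
After op 7 (replace /f/0 8): {"b":{"ap":19,"p":98},"f":[8,27,16,51],"jl":[22,96]}
After op 8 (replace /jl 3): {"b":{"ap":19,"p":98},"f":[8,27,16,51],"jl":3}
After op 9 (replace /f/2 81): {"b":{"ap":19,"p":98},"f":[8,27,81,51],"jl":3}
After op 10 (replace /b/p 74): {"b":{"ap":19,"p":74},"f":[8,27,81,51],"jl":3}
After op 11 (remove /f/2): {"b":{"ap":19,"p":74},"f":[8,27,51],"jl":3}
After op 12 (add /b/a 50): {"b":{"a":50,"ap":19,"p":74},"f":[8,27,51],"jl":3}
After op 13 (replace /jl 88): {"b":{"a":50,"ap":19,"p":74},"f":[8,27,51],"jl":88}
After op 14 (add /f/2 65): {"b":{"a":50,"ap":19,"p":74},"f":[8,27,65,51],"jl":88}
After op 15 (replace /b/a 78): {"b":{"a":78,"ap":19,"p":74},"f":[8,27,65,51],"jl":88}
After op 16 (add /o 34): {"b":{"a":78,"ap":19,"p":74},"f":[8,27,65,51],"jl":88,"o":34}
After op 17 (replace /b/ap 24): {"b":{"a":78,"ap":24,"p":74},"f":[8,27,65,51],"jl":88,"o":34}
After op 18 (replace /b/p 98): {"b":{"a":78,"ap":24,"p":98},"f":[8,27,65,51],"jl":88,"o":34}
After op 19 (replace /f/2 24): {"b":{"a":78,"ap":24,"p":98},"f":[8,27,24,51],"jl":88,"o":34}
After op 20 (replace /b/p 9): {"b":{"a":78,"ap":24,"p":9},"f":[8,27,24,51],"jl":88,"o":34}
After op 21 (replace /b 26): {"b":26,"f":[8,27,24,51],"jl":88,"o":34}
After op 22 (replace /f 69): {"b":26,"f":69,"jl":88,"o":34}
After op 23 (replace /jl 33): {"b":26,"f":69,"jl":33,"o":34}
After op 24 (add /znq 30): {"b":26,"f":69,"jl":33,"o":34,"znq":30}
After op 25 (add /oo 82): {"b":26,"f":69,"jl":33,"o":34,"oo":82,"znq":30}
Value at /oo: 82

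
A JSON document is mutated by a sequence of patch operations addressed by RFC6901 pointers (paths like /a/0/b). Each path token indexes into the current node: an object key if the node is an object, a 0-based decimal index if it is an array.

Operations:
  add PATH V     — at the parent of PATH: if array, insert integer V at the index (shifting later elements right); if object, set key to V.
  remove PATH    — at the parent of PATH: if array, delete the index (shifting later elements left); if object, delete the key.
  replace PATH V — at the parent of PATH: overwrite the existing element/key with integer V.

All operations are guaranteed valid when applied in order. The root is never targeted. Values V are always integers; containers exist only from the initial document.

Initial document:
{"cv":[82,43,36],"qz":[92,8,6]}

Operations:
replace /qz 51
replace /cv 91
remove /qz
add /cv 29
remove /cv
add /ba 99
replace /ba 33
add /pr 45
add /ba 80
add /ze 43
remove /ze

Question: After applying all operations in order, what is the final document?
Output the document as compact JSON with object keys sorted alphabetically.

After op 1 (replace /qz 51): {"cv":[82,43,36],"qz":51}
After op 2 (replace /cv 91): {"cv":91,"qz":51}
After op 3 (remove /qz): {"cv":91}
After op 4 (add /cv 29): {"cv":29}
After op 5 (remove /cv): {}
After op 6 (add /ba 99): {"ba":99}
After op 7 (replace /ba 33): {"ba":33}
After op 8 (add /pr 45): {"ba":33,"pr":45}
After op 9 (add /ba 80): {"ba":80,"pr":45}
After op 10 (add /ze 43): {"ba":80,"pr":45,"ze":43}
After op 11 (remove /ze): {"ba":80,"pr":45}

Answer: {"ba":80,"pr":45}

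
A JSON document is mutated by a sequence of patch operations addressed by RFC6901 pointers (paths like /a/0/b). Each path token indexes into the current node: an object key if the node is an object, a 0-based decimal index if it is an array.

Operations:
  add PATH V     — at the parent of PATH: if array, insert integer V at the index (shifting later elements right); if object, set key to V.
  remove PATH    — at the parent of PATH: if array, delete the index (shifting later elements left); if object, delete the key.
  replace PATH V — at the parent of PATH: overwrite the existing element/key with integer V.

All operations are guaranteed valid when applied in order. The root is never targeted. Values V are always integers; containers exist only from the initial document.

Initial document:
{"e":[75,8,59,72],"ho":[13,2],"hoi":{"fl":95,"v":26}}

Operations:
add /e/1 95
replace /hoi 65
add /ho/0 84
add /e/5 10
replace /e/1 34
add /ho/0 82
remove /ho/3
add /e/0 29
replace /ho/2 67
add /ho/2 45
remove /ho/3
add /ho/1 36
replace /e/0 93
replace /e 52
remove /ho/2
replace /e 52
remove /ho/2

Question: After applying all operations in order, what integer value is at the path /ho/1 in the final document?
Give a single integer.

After op 1 (add /e/1 95): {"e":[75,95,8,59,72],"ho":[13,2],"hoi":{"fl":95,"v":26}}
After op 2 (replace /hoi 65): {"e":[75,95,8,59,72],"ho":[13,2],"hoi":65}
After op 3 (add /ho/0 84): {"e":[75,95,8,59,72],"ho":[84,13,2],"hoi":65}
After op 4 (add /e/5 10): {"e":[75,95,8,59,72,10],"ho":[84,13,2],"hoi":65}
After op 5 (replace /e/1 34): {"e":[75,34,8,59,72,10],"ho":[84,13,2],"hoi":65}
After op 6 (add /ho/0 82): {"e":[75,34,8,59,72,10],"ho":[82,84,13,2],"hoi":65}
After op 7 (remove /ho/3): {"e":[75,34,8,59,72,10],"ho":[82,84,13],"hoi":65}
After op 8 (add /e/0 29): {"e":[29,75,34,8,59,72,10],"ho":[82,84,13],"hoi":65}
After op 9 (replace /ho/2 67): {"e":[29,75,34,8,59,72,10],"ho":[82,84,67],"hoi":65}
After op 10 (add /ho/2 45): {"e":[29,75,34,8,59,72,10],"ho":[82,84,45,67],"hoi":65}
After op 11 (remove /ho/3): {"e":[29,75,34,8,59,72,10],"ho":[82,84,45],"hoi":65}
After op 12 (add /ho/1 36): {"e":[29,75,34,8,59,72,10],"ho":[82,36,84,45],"hoi":65}
After op 13 (replace /e/0 93): {"e":[93,75,34,8,59,72,10],"ho":[82,36,84,45],"hoi":65}
After op 14 (replace /e 52): {"e":52,"ho":[82,36,84,45],"hoi":65}
After op 15 (remove /ho/2): {"e":52,"ho":[82,36,45],"hoi":65}
After op 16 (replace /e 52): {"e":52,"ho":[82,36,45],"hoi":65}
After op 17 (remove /ho/2): {"e":52,"ho":[82,36],"hoi":65}
Value at /ho/1: 36

Answer: 36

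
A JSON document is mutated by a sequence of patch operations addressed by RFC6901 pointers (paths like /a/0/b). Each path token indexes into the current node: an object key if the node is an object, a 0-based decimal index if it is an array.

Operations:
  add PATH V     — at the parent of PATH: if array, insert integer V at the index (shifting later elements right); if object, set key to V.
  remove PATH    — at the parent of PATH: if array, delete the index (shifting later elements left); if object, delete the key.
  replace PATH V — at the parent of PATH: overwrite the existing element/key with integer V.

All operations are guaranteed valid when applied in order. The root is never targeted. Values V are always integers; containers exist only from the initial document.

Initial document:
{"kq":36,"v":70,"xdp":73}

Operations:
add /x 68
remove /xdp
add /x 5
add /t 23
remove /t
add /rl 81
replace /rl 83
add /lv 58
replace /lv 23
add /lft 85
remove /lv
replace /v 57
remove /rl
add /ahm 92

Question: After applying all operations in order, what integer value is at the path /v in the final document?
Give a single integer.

Answer: 57

Derivation:
After op 1 (add /x 68): {"kq":36,"v":70,"x":68,"xdp":73}
After op 2 (remove /xdp): {"kq":36,"v":70,"x":68}
After op 3 (add /x 5): {"kq":36,"v":70,"x":5}
After op 4 (add /t 23): {"kq":36,"t":23,"v":70,"x":5}
After op 5 (remove /t): {"kq":36,"v":70,"x":5}
After op 6 (add /rl 81): {"kq":36,"rl":81,"v":70,"x":5}
After op 7 (replace /rl 83): {"kq":36,"rl":83,"v":70,"x":5}
After op 8 (add /lv 58): {"kq":36,"lv":58,"rl":83,"v":70,"x":5}
After op 9 (replace /lv 23): {"kq":36,"lv":23,"rl":83,"v":70,"x":5}
After op 10 (add /lft 85): {"kq":36,"lft":85,"lv":23,"rl":83,"v":70,"x":5}
After op 11 (remove /lv): {"kq":36,"lft":85,"rl":83,"v":70,"x":5}
After op 12 (replace /v 57): {"kq":36,"lft":85,"rl":83,"v":57,"x":5}
After op 13 (remove /rl): {"kq":36,"lft":85,"v":57,"x":5}
After op 14 (add /ahm 92): {"ahm":92,"kq":36,"lft":85,"v":57,"x":5}
Value at /v: 57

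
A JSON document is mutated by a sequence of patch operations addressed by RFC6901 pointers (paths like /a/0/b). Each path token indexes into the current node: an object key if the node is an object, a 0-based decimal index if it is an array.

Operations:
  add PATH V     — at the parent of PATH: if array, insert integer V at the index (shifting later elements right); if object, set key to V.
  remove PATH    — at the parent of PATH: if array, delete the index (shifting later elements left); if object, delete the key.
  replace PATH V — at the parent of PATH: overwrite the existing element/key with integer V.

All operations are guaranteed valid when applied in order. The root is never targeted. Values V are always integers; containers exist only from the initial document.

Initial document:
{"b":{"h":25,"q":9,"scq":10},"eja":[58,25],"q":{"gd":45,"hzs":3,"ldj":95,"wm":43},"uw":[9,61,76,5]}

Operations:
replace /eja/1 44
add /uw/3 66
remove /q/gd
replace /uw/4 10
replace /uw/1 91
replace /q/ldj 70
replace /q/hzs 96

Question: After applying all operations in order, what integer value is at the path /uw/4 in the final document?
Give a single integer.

After op 1 (replace /eja/1 44): {"b":{"h":25,"q":9,"scq":10},"eja":[58,44],"q":{"gd":45,"hzs":3,"ldj":95,"wm":43},"uw":[9,61,76,5]}
After op 2 (add /uw/3 66): {"b":{"h":25,"q":9,"scq":10},"eja":[58,44],"q":{"gd":45,"hzs":3,"ldj":95,"wm":43},"uw":[9,61,76,66,5]}
After op 3 (remove /q/gd): {"b":{"h":25,"q":9,"scq":10},"eja":[58,44],"q":{"hzs":3,"ldj":95,"wm":43},"uw":[9,61,76,66,5]}
After op 4 (replace /uw/4 10): {"b":{"h":25,"q":9,"scq":10},"eja":[58,44],"q":{"hzs":3,"ldj":95,"wm":43},"uw":[9,61,76,66,10]}
After op 5 (replace /uw/1 91): {"b":{"h":25,"q":9,"scq":10},"eja":[58,44],"q":{"hzs":3,"ldj":95,"wm":43},"uw":[9,91,76,66,10]}
After op 6 (replace /q/ldj 70): {"b":{"h":25,"q":9,"scq":10},"eja":[58,44],"q":{"hzs":3,"ldj":70,"wm":43},"uw":[9,91,76,66,10]}
After op 7 (replace /q/hzs 96): {"b":{"h":25,"q":9,"scq":10},"eja":[58,44],"q":{"hzs":96,"ldj":70,"wm":43},"uw":[9,91,76,66,10]}
Value at /uw/4: 10

Answer: 10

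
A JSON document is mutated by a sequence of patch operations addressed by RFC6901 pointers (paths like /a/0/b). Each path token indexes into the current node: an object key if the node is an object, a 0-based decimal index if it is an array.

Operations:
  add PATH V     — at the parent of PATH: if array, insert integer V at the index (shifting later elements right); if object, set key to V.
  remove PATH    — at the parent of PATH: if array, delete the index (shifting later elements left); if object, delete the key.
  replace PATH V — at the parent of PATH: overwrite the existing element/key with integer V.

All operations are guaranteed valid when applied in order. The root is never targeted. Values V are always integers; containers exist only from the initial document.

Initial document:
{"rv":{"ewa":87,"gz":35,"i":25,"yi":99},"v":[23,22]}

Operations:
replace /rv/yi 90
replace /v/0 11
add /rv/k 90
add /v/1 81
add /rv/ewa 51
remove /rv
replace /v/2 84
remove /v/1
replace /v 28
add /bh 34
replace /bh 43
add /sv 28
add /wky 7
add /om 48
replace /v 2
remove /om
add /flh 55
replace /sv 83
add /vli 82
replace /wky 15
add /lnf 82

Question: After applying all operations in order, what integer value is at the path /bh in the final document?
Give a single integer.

After op 1 (replace /rv/yi 90): {"rv":{"ewa":87,"gz":35,"i":25,"yi":90},"v":[23,22]}
After op 2 (replace /v/0 11): {"rv":{"ewa":87,"gz":35,"i":25,"yi":90},"v":[11,22]}
After op 3 (add /rv/k 90): {"rv":{"ewa":87,"gz":35,"i":25,"k":90,"yi":90},"v":[11,22]}
After op 4 (add /v/1 81): {"rv":{"ewa":87,"gz":35,"i":25,"k":90,"yi":90},"v":[11,81,22]}
After op 5 (add /rv/ewa 51): {"rv":{"ewa":51,"gz":35,"i":25,"k":90,"yi":90},"v":[11,81,22]}
After op 6 (remove /rv): {"v":[11,81,22]}
After op 7 (replace /v/2 84): {"v":[11,81,84]}
After op 8 (remove /v/1): {"v":[11,84]}
After op 9 (replace /v 28): {"v":28}
After op 10 (add /bh 34): {"bh":34,"v":28}
After op 11 (replace /bh 43): {"bh":43,"v":28}
After op 12 (add /sv 28): {"bh":43,"sv":28,"v":28}
After op 13 (add /wky 7): {"bh":43,"sv":28,"v":28,"wky":7}
After op 14 (add /om 48): {"bh":43,"om":48,"sv":28,"v":28,"wky":7}
After op 15 (replace /v 2): {"bh":43,"om":48,"sv":28,"v":2,"wky":7}
After op 16 (remove /om): {"bh":43,"sv":28,"v":2,"wky":7}
After op 17 (add /flh 55): {"bh":43,"flh":55,"sv":28,"v":2,"wky":7}
After op 18 (replace /sv 83): {"bh":43,"flh":55,"sv":83,"v":2,"wky":7}
After op 19 (add /vli 82): {"bh":43,"flh":55,"sv":83,"v":2,"vli":82,"wky":7}
After op 20 (replace /wky 15): {"bh":43,"flh":55,"sv":83,"v":2,"vli":82,"wky":15}
After op 21 (add /lnf 82): {"bh":43,"flh":55,"lnf":82,"sv":83,"v":2,"vli":82,"wky":15}
Value at /bh: 43

Answer: 43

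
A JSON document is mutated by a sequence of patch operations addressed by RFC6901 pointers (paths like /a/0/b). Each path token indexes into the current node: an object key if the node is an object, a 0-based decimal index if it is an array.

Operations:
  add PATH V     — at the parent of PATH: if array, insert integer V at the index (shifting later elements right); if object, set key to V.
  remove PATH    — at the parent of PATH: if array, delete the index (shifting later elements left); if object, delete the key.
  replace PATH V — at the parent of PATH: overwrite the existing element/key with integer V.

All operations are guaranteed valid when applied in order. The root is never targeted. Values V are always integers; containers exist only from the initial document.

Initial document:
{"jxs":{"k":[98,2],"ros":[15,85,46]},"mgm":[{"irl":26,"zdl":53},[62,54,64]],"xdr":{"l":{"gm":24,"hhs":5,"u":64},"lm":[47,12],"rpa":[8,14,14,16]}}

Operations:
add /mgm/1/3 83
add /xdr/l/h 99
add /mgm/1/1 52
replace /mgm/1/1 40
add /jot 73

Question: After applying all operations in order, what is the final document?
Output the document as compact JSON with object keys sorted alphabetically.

Answer: {"jot":73,"jxs":{"k":[98,2],"ros":[15,85,46]},"mgm":[{"irl":26,"zdl":53},[62,40,54,64,83]],"xdr":{"l":{"gm":24,"h":99,"hhs":5,"u":64},"lm":[47,12],"rpa":[8,14,14,16]}}

Derivation:
After op 1 (add /mgm/1/3 83): {"jxs":{"k":[98,2],"ros":[15,85,46]},"mgm":[{"irl":26,"zdl":53},[62,54,64,83]],"xdr":{"l":{"gm":24,"hhs":5,"u":64},"lm":[47,12],"rpa":[8,14,14,16]}}
After op 2 (add /xdr/l/h 99): {"jxs":{"k":[98,2],"ros":[15,85,46]},"mgm":[{"irl":26,"zdl":53},[62,54,64,83]],"xdr":{"l":{"gm":24,"h":99,"hhs":5,"u":64},"lm":[47,12],"rpa":[8,14,14,16]}}
After op 3 (add /mgm/1/1 52): {"jxs":{"k":[98,2],"ros":[15,85,46]},"mgm":[{"irl":26,"zdl":53},[62,52,54,64,83]],"xdr":{"l":{"gm":24,"h":99,"hhs":5,"u":64},"lm":[47,12],"rpa":[8,14,14,16]}}
After op 4 (replace /mgm/1/1 40): {"jxs":{"k":[98,2],"ros":[15,85,46]},"mgm":[{"irl":26,"zdl":53},[62,40,54,64,83]],"xdr":{"l":{"gm":24,"h":99,"hhs":5,"u":64},"lm":[47,12],"rpa":[8,14,14,16]}}
After op 5 (add /jot 73): {"jot":73,"jxs":{"k":[98,2],"ros":[15,85,46]},"mgm":[{"irl":26,"zdl":53},[62,40,54,64,83]],"xdr":{"l":{"gm":24,"h":99,"hhs":5,"u":64},"lm":[47,12],"rpa":[8,14,14,16]}}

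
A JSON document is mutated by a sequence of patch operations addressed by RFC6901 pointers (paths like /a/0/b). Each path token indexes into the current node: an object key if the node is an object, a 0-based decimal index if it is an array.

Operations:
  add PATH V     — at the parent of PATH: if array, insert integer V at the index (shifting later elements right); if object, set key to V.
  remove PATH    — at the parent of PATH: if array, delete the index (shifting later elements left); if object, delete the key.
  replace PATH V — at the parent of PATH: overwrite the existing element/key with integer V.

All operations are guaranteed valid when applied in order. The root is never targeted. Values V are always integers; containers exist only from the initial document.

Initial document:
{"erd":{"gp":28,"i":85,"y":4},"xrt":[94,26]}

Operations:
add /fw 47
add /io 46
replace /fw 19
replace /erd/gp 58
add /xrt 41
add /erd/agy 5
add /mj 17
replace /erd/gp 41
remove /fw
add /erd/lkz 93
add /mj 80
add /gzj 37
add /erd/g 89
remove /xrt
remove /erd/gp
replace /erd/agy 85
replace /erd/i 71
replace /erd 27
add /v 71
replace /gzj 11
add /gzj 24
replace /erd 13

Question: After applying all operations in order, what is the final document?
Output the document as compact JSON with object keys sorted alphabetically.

After op 1 (add /fw 47): {"erd":{"gp":28,"i":85,"y":4},"fw":47,"xrt":[94,26]}
After op 2 (add /io 46): {"erd":{"gp":28,"i":85,"y":4},"fw":47,"io":46,"xrt":[94,26]}
After op 3 (replace /fw 19): {"erd":{"gp":28,"i":85,"y":4},"fw":19,"io":46,"xrt":[94,26]}
After op 4 (replace /erd/gp 58): {"erd":{"gp":58,"i":85,"y":4},"fw":19,"io":46,"xrt":[94,26]}
After op 5 (add /xrt 41): {"erd":{"gp":58,"i":85,"y":4},"fw":19,"io":46,"xrt":41}
After op 6 (add /erd/agy 5): {"erd":{"agy":5,"gp":58,"i":85,"y":4},"fw":19,"io":46,"xrt":41}
After op 7 (add /mj 17): {"erd":{"agy":5,"gp":58,"i":85,"y":4},"fw":19,"io":46,"mj":17,"xrt":41}
After op 8 (replace /erd/gp 41): {"erd":{"agy":5,"gp":41,"i":85,"y":4},"fw":19,"io":46,"mj":17,"xrt":41}
After op 9 (remove /fw): {"erd":{"agy":5,"gp":41,"i":85,"y":4},"io":46,"mj":17,"xrt":41}
After op 10 (add /erd/lkz 93): {"erd":{"agy":5,"gp":41,"i":85,"lkz":93,"y":4},"io":46,"mj":17,"xrt":41}
After op 11 (add /mj 80): {"erd":{"agy":5,"gp":41,"i":85,"lkz":93,"y":4},"io":46,"mj":80,"xrt":41}
After op 12 (add /gzj 37): {"erd":{"agy":5,"gp":41,"i":85,"lkz":93,"y":4},"gzj":37,"io":46,"mj":80,"xrt":41}
After op 13 (add /erd/g 89): {"erd":{"agy":5,"g":89,"gp":41,"i":85,"lkz":93,"y":4},"gzj":37,"io":46,"mj":80,"xrt":41}
After op 14 (remove /xrt): {"erd":{"agy":5,"g":89,"gp":41,"i":85,"lkz":93,"y":4},"gzj":37,"io":46,"mj":80}
After op 15 (remove /erd/gp): {"erd":{"agy":5,"g":89,"i":85,"lkz":93,"y":4},"gzj":37,"io":46,"mj":80}
After op 16 (replace /erd/agy 85): {"erd":{"agy":85,"g":89,"i":85,"lkz":93,"y":4},"gzj":37,"io":46,"mj":80}
After op 17 (replace /erd/i 71): {"erd":{"agy":85,"g":89,"i":71,"lkz":93,"y":4},"gzj":37,"io":46,"mj":80}
After op 18 (replace /erd 27): {"erd":27,"gzj":37,"io":46,"mj":80}
After op 19 (add /v 71): {"erd":27,"gzj":37,"io":46,"mj":80,"v":71}
After op 20 (replace /gzj 11): {"erd":27,"gzj":11,"io":46,"mj":80,"v":71}
After op 21 (add /gzj 24): {"erd":27,"gzj":24,"io":46,"mj":80,"v":71}
After op 22 (replace /erd 13): {"erd":13,"gzj":24,"io":46,"mj":80,"v":71}

Answer: {"erd":13,"gzj":24,"io":46,"mj":80,"v":71}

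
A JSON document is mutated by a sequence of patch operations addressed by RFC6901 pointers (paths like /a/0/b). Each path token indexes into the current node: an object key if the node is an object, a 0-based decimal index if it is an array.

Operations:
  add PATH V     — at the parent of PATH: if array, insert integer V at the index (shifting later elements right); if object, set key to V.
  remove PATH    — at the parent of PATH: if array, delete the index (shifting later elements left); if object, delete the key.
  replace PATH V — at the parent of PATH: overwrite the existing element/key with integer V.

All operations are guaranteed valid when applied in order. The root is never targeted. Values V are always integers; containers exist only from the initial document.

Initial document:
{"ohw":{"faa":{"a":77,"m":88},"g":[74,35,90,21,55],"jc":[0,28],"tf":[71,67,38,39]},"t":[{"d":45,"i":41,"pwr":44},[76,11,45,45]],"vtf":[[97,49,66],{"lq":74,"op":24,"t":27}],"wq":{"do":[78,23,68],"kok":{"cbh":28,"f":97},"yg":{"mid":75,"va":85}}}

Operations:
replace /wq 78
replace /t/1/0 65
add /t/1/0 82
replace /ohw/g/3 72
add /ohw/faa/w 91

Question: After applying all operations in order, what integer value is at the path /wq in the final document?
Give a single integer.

After op 1 (replace /wq 78): {"ohw":{"faa":{"a":77,"m":88},"g":[74,35,90,21,55],"jc":[0,28],"tf":[71,67,38,39]},"t":[{"d":45,"i":41,"pwr":44},[76,11,45,45]],"vtf":[[97,49,66],{"lq":74,"op":24,"t":27}],"wq":78}
After op 2 (replace /t/1/0 65): {"ohw":{"faa":{"a":77,"m":88},"g":[74,35,90,21,55],"jc":[0,28],"tf":[71,67,38,39]},"t":[{"d":45,"i":41,"pwr":44},[65,11,45,45]],"vtf":[[97,49,66],{"lq":74,"op":24,"t":27}],"wq":78}
After op 3 (add /t/1/0 82): {"ohw":{"faa":{"a":77,"m":88},"g":[74,35,90,21,55],"jc":[0,28],"tf":[71,67,38,39]},"t":[{"d":45,"i":41,"pwr":44},[82,65,11,45,45]],"vtf":[[97,49,66],{"lq":74,"op":24,"t":27}],"wq":78}
After op 4 (replace /ohw/g/3 72): {"ohw":{"faa":{"a":77,"m":88},"g":[74,35,90,72,55],"jc":[0,28],"tf":[71,67,38,39]},"t":[{"d":45,"i":41,"pwr":44},[82,65,11,45,45]],"vtf":[[97,49,66],{"lq":74,"op":24,"t":27}],"wq":78}
After op 5 (add /ohw/faa/w 91): {"ohw":{"faa":{"a":77,"m":88,"w":91},"g":[74,35,90,72,55],"jc":[0,28],"tf":[71,67,38,39]},"t":[{"d":45,"i":41,"pwr":44},[82,65,11,45,45]],"vtf":[[97,49,66],{"lq":74,"op":24,"t":27}],"wq":78}
Value at /wq: 78

Answer: 78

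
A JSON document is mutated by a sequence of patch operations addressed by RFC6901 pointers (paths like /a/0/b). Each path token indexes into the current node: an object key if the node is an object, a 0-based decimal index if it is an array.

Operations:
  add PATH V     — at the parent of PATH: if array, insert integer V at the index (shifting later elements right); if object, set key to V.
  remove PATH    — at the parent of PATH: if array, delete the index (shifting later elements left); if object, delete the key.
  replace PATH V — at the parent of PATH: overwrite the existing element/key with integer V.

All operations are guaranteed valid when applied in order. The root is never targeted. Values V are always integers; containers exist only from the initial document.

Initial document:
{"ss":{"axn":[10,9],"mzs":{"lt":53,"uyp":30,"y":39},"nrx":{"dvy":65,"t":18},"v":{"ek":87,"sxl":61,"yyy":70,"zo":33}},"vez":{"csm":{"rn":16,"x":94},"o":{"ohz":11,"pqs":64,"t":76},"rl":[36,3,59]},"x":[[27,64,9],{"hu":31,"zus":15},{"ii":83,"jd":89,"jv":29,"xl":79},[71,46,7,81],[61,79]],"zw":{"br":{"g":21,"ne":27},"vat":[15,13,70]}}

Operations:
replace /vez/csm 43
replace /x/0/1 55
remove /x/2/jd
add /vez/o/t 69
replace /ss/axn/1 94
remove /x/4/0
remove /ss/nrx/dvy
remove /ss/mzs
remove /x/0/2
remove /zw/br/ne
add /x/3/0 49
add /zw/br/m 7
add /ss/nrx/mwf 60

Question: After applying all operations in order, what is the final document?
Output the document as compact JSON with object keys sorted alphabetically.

After op 1 (replace /vez/csm 43): {"ss":{"axn":[10,9],"mzs":{"lt":53,"uyp":30,"y":39},"nrx":{"dvy":65,"t":18},"v":{"ek":87,"sxl":61,"yyy":70,"zo":33}},"vez":{"csm":43,"o":{"ohz":11,"pqs":64,"t":76},"rl":[36,3,59]},"x":[[27,64,9],{"hu":31,"zus":15},{"ii":83,"jd":89,"jv":29,"xl":79},[71,46,7,81],[61,79]],"zw":{"br":{"g":21,"ne":27},"vat":[15,13,70]}}
After op 2 (replace /x/0/1 55): {"ss":{"axn":[10,9],"mzs":{"lt":53,"uyp":30,"y":39},"nrx":{"dvy":65,"t":18},"v":{"ek":87,"sxl":61,"yyy":70,"zo":33}},"vez":{"csm":43,"o":{"ohz":11,"pqs":64,"t":76},"rl":[36,3,59]},"x":[[27,55,9],{"hu":31,"zus":15},{"ii":83,"jd":89,"jv":29,"xl":79},[71,46,7,81],[61,79]],"zw":{"br":{"g":21,"ne":27},"vat":[15,13,70]}}
After op 3 (remove /x/2/jd): {"ss":{"axn":[10,9],"mzs":{"lt":53,"uyp":30,"y":39},"nrx":{"dvy":65,"t":18},"v":{"ek":87,"sxl":61,"yyy":70,"zo":33}},"vez":{"csm":43,"o":{"ohz":11,"pqs":64,"t":76},"rl":[36,3,59]},"x":[[27,55,9],{"hu":31,"zus":15},{"ii":83,"jv":29,"xl":79},[71,46,7,81],[61,79]],"zw":{"br":{"g":21,"ne":27},"vat":[15,13,70]}}
After op 4 (add /vez/o/t 69): {"ss":{"axn":[10,9],"mzs":{"lt":53,"uyp":30,"y":39},"nrx":{"dvy":65,"t":18},"v":{"ek":87,"sxl":61,"yyy":70,"zo":33}},"vez":{"csm":43,"o":{"ohz":11,"pqs":64,"t":69},"rl":[36,3,59]},"x":[[27,55,9],{"hu":31,"zus":15},{"ii":83,"jv":29,"xl":79},[71,46,7,81],[61,79]],"zw":{"br":{"g":21,"ne":27},"vat":[15,13,70]}}
After op 5 (replace /ss/axn/1 94): {"ss":{"axn":[10,94],"mzs":{"lt":53,"uyp":30,"y":39},"nrx":{"dvy":65,"t":18},"v":{"ek":87,"sxl":61,"yyy":70,"zo":33}},"vez":{"csm":43,"o":{"ohz":11,"pqs":64,"t":69},"rl":[36,3,59]},"x":[[27,55,9],{"hu":31,"zus":15},{"ii":83,"jv":29,"xl":79},[71,46,7,81],[61,79]],"zw":{"br":{"g":21,"ne":27},"vat":[15,13,70]}}
After op 6 (remove /x/4/0): {"ss":{"axn":[10,94],"mzs":{"lt":53,"uyp":30,"y":39},"nrx":{"dvy":65,"t":18},"v":{"ek":87,"sxl":61,"yyy":70,"zo":33}},"vez":{"csm":43,"o":{"ohz":11,"pqs":64,"t":69},"rl":[36,3,59]},"x":[[27,55,9],{"hu":31,"zus":15},{"ii":83,"jv":29,"xl":79},[71,46,7,81],[79]],"zw":{"br":{"g":21,"ne":27},"vat":[15,13,70]}}
After op 7 (remove /ss/nrx/dvy): {"ss":{"axn":[10,94],"mzs":{"lt":53,"uyp":30,"y":39},"nrx":{"t":18},"v":{"ek":87,"sxl":61,"yyy":70,"zo":33}},"vez":{"csm":43,"o":{"ohz":11,"pqs":64,"t":69},"rl":[36,3,59]},"x":[[27,55,9],{"hu":31,"zus":15},{"ii":83,"jv":29,"xl":79},[71,46,7,81],[79]],"zw":{"br":{"g":21,"ne":27},"vat":[15,13,70]}}
After op 8 (remove /ss/mzs): {"ss":{"axn":[10,94],"nrx":{"t":18},"v":{"ek":87,"sxl":61,"yyy":70,"zo":33}},"vez":{"csm":43,"o":{"ohz":11,"pqs":64,"t":69},"rl":[36,3,59]},"x":[[27,55,9],{"hu":31,"zus":15},{"ii":83,"jv":29,"xl":79},[71,46,7,81],[79]],"zw":{"br":{"g":21,"ne":27},"vat":[15,13,70]}}
After op 9 (remove /x/0/2): {"ss":{"axn":[10,94],"nrx":{"t":18},"v":{"ek":87,"sxl":61,"yyy":70,"zo":33}},"vez":{"csm":43,"o":{"ohz":11,"pqs":64,"t":69},"rl":[36,3,59]},"x":[[27,55],{"hu":31,"zus":15},{"ii":83,"jv":29,"xl":79},[71,46,7,81],[79]],"zw":{"br":{"g":21,"ne":27},"vat":[15,13,70]}}
After op 10 (remove /zw/br/ne): {"ss":{"axn":[10,94],"nrx":{"t":18},"v":{"ek":87,"sxl":61,"yyy":70,"zo":33}},"vez":{"csm":43,"o":{"ohz":11,"pqs":64,"t":69},"rl":[36,3,59]},"x":[[27,55],{"hu":31,"zus":15},{"ii":83,"jv":29,"xl":79},[71,46,7,81],[79]],"zw":{"br":{"g":21},"vat":[15,13,70]}}
After op 11 (add /x/3/0 49): {"ss":{"axn":[10,94],"nrx":{"t":18},"v":{"ek":87,"sxl":61,"yyy":70,"zo":33}},"vez":{"csm":43,"o":{"ohz":11,"pqs":64,"t":69},"rl":[36,3,59]},"x":[[27,55],{"hu":31,"zus":15},{"ii":83,"jv":29,"xl":79},[49,71,46,7,81],[79]],"zw":{"br":{"g":21},"vat":[15,13,70]}}
After op 12 (add /zw/br/m 7): {"ss":{"axn":[10,94],"nrx":{"t":18},"v":{"ek":87,"sxl":61,"yyy":70,"zo":33}},"vez":{"csm":43,"o":{"ohz":11,"pqs":64,"t":69},"rl":[36,3,59]},"x":[[27,55],{"hu":31,"zus":15},{"ii":83,"jv":29,"xl":79},[49,71,46,7,81],[79]],"zw":{"br":{"g":21,"m":7},"vat":[15,13,70]}}
After op 13 (add /ss/nrx/mwf 60): {"ss":{"axn":[10,94],"nrx":{"mwf":60,"t":18},"v":{"ek":87,"sxl":61,"yyy":70,"zo":33}},"vez":{"csm":43,"o":{"ohz":11,"pqs":64,"t":69},"rl":[36,3,59]},"x":[[27,55],{"hu":31,"zus":15},{"ii":83,"jv":29,"xl":79},[49,71,46,7,81],[79]],"zw":{"br":{"g":21,"m":7},"vat":[15,13,70]}}

Answer: {"ss":{"axn":[10,94],"nrx":{"mwf":60,"t":18},"v":{"ek":87,"sxl":61,"yyy":70,"zo":33}},"vez":{"csm":43,"o":{"ohz":11,"pqs":64,"t":69},"rl":[36,3,59]},"x":[[27,55],{"hu":31,"zus":15},{"ii":83,"jv":29,"xl":79},[49,71,46,7,81],[79]],"zw":{"br":{"g":21,"m":7},"vat":[15,13,70]}}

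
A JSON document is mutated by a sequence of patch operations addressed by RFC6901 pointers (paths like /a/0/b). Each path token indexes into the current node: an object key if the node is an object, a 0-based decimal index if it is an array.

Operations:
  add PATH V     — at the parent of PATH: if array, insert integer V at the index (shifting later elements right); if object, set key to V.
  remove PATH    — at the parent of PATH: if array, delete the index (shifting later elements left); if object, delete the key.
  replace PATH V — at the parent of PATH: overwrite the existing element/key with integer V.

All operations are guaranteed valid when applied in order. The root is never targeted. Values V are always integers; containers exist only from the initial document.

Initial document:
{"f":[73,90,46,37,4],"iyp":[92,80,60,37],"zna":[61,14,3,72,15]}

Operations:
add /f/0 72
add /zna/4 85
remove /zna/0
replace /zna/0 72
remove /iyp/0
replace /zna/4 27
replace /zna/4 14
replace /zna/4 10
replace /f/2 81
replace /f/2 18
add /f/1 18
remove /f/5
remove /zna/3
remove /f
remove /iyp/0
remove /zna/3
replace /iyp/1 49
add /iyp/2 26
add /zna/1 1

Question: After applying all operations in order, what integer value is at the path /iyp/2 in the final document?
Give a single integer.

Answer: 26

Derivation:
After op 1 (add /f/0 72): {"f":[72,73,90,46,37,4],"iyp":[92,80,60,37],"zna":[61,14,3,72,15]}
After op 2 (add /zna/4 85): {"f":[72,73,90,46,37,4],"iyp":[92,80,60,37],"zna":[61,14,3,72,85,15]}
After op 3 (remove /zna/0): {"f":[72,73,90,46,37,4],"iyp":[92,80,60,37],"zna":[14,3,72,85,15]}
After op 4 (replace /zna/0 72): {"f":[72,73,90,46,37,4],"iyp":[92,80,60,37],"zna":[72,3,72,85,15]}
After op 5 (remove /iyp/0): {"f":[72,73,90,46,37,4],"iyp":[80,60,37],"zna":[72,3,72,85,15]}
After op 6 (replace /zna/4 27): {"f":[72,73,90,46,37,4],"iyp":[80,60,37],"zna":[72,3,72,85,27]}
After op 7 (replace /zna/4 14): {"f":[72,73,90,46,37,4],"iyp":[80,60,37],"zna":[72,3,72,85,14]}
After op 8 (replace /zna/4 10): {"f":[72,73,90,46,37,4],"iyp":[80,60,37],"zna":[72,3,72,85,10]}
After op 9 (replace /f/2 81): {"f":[72,73,81,46,37,4],"iyp":[80,60,37],"zna":[72,3,72,85,10]}
After op 10 (replace /f/2 18): {"f":[72,73,18,46,37,4],"iyp":[80,60,37],"zna":[72,3,72,85,10]}
After op 11 (add /f/1 18): {"f":[72,18,73,18,46,37,4],"iyp":[80,60,37],"zna":[72,3,72,85,10]}
After op 12 (remove /f/5): {"f":[72,18,73,18,46,4],"iyp":[80,60,37],"zna":[72,3,72,85,10]}
After op 13 (remove /zna/3): {"f":[72,18,73,18,46,4],"iyp":[80,60,37],"zna":[72,3,72,10]}
After op 14 (remove /f): {"iyp":[80,60,37],"zna":[72,3,72,10]}
After op 15 (remove /iyp/0): {"iyp":[60,37],"zna":[72,3,72,10]}
After op 16 (remove /zna/3): {"iyp":[60,37],"zna":[72,3,72]}
After op 17 (replace /iyp/1 49): {"iyp":[60,49],"zna":[72,3,72]}
After op 18 (add /iyp/2 26): {"iyp":[60,49,26],"zna":[72,3,72]}
After op 19 (add /zna/1 1): {"iyp":[60,49,26],"zna":[72,1,3,72]}
Value at /iyp/2: 26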